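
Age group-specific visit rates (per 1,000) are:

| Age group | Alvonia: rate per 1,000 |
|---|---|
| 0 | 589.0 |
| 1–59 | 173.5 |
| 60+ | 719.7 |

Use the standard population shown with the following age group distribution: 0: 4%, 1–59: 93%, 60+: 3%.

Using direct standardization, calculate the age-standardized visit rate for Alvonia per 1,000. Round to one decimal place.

206.5

Standard weights: 0.04, 0.93, 0.03.
Standardized rate: 0.0400×589.0 + 0.9300×173.5 + 0.0300×719.7 = 206.5060 per 1,000.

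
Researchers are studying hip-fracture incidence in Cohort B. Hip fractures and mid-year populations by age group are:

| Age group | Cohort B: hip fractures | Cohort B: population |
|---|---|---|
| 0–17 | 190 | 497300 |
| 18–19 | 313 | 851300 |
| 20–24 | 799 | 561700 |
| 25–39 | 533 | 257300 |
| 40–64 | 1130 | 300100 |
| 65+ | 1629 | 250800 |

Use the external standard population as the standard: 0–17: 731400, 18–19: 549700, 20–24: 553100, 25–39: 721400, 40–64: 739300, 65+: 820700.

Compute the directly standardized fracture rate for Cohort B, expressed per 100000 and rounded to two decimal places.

264.29

Age-specific rates per 100000 for Cohort B: 38.21, 36.77, 142.25, 207.15, 376.54, 649.52.
Standard total = 4115600; weights = 0.1777, 0.1336, 0.1344, 0.1753, 0.1796, 0.1994.
Standardized rate: 0.1777×38.21 + 0.1336×36.77 + 0.1344×142.25 + 0.1753×207.15 + 0.1796×376.54 + 0.1994×649.52 = 264.2895 per 100000.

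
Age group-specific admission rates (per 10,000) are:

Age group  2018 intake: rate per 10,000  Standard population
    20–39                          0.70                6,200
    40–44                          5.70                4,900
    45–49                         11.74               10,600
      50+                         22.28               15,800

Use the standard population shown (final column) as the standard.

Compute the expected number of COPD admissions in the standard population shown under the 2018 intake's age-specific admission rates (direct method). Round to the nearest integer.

51

Expected COPD admissions = Σ (standard pop × age-specific rate ÷ 10,000)
= 6,200×0.70/10,000 + 4,900×5.70/10,000 + 10,600×11.74/10,000 + 15,800×22.28/10,000
= 0.43 + 2.79 + 12.44 + 35.20 = 50.87.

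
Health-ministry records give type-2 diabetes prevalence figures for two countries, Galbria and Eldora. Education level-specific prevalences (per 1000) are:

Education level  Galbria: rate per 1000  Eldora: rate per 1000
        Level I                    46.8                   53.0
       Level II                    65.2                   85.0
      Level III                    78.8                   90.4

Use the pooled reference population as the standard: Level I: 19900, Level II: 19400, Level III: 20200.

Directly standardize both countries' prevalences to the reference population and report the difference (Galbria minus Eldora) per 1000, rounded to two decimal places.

-12.47

Standard total = 59500; weights = 0.3345, 0.3261, 0.3395.
Galbria: 0.3345×46.8 + 0.3261×65.2 + 0.3395×78.8 = 63.6632 per 1000.
Eldora: 0.3345×53.0 + 0.3261×85.0 + 0.3395×90.4 = 76.1308 per 1000.
Difference = 63.6632 − 76.1308 = -12.4676.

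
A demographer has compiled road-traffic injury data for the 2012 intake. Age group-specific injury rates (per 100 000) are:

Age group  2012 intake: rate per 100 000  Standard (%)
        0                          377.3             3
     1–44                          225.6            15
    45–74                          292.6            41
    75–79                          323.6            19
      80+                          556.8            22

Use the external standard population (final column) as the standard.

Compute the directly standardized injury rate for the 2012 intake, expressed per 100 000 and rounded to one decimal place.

349.1

Standard weights: 0.03, 0.15, 0.41, 0.19, 0.22.
Standardized rate: 0.0300×377.3 + 0.1500×225.6 + 0.4100×292.6 + 0.1900×323.6 + 0.2200×556.8 = 349.1050 per 100 000.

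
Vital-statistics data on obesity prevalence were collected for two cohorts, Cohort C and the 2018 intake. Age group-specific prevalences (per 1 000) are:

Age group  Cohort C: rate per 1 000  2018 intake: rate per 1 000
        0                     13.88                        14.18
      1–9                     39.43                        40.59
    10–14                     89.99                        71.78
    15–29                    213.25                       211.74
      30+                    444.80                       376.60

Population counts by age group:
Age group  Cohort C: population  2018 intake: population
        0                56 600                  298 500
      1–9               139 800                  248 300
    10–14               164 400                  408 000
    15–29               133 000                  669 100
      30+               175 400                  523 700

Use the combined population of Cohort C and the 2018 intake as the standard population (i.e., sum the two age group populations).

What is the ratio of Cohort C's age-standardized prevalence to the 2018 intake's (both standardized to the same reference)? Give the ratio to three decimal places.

1.119

Combined standard total = 2 816 800; weights = 0.1261, 0.1378, 0.2032, 0.2848, 0.2482.
Cohort C: 0.1261×13.88 + 0.1378×39.43 + 0.2032×89.99 + 0.2848×213.25 + 0.2482×444.80 = 196.5881 per 1 000.
The 2018 intake: 0.1261×14.18 + 0.1378×40.59 + 0.2032×71.78 + 0.2848×211.74 + 0.2482×376.60 = 175.7288 per 1 000.
Ratio = 196.5881 ÷ 175.7288 = 1.11870.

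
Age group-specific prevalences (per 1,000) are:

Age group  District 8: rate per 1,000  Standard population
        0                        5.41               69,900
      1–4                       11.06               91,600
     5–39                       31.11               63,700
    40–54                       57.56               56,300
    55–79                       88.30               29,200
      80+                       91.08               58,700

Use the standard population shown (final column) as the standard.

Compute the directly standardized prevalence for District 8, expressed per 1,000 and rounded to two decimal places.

Standard total = 369,400; weights = 0.1892, 0.2480, 0.1724, 0.1524, 0.0790, 0.1589.
Standardized rate: 0.1892×5.41 + 0.2480×11.06 + 0.1724×31.11 + 0.1524×57.56 + 0.0790×88.30 + 0.1589×91.08 = 39.3566 per 1,000.

39.36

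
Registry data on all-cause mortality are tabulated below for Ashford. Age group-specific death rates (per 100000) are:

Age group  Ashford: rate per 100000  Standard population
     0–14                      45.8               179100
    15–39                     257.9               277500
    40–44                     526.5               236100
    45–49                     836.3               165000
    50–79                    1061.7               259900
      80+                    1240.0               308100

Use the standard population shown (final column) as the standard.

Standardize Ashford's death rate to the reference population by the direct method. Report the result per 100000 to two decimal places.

701.44

Standard total = 1425700; weights = 0.1256, 0.1946, 0.1656, 0.1157, 0.1823, 0.2161.
Standardized rate: 0.1256×45.8 + 0.1946×257.9 + 0.1656×526.5 + 0.1157×836.3 + 0.1823×1061.7 + 0.2161×1240.0 = 701.4421 per 100000.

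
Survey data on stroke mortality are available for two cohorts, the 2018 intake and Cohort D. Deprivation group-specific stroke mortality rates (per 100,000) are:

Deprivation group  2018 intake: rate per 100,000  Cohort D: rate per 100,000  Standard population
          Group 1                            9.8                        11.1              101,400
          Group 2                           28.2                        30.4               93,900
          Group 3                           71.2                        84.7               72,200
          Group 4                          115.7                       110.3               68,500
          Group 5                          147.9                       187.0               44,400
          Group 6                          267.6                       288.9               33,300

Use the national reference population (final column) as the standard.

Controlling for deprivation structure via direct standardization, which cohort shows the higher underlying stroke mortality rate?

Standard total = 413,700; weights = 0.2451, 0.2270, 0.1745, 0.1656, 0.1073, 0.0805.
The 2018 intake: 0.2451×9.8 + 0.2270×28.2 + 0.1745×71.2 + 0.1656×115.7 + 0.1073×147.9 + 0.0805×267.6 = 77.7994 per 100,000.
Cohort D: 0.2451×11.1 + 0.2270×30.4 + 0.1745×84.7 + 0.1656×110.3 + 0.1073×187.0 + 0.0805×288.9 = 85.9902 per 100,000.

Cohort D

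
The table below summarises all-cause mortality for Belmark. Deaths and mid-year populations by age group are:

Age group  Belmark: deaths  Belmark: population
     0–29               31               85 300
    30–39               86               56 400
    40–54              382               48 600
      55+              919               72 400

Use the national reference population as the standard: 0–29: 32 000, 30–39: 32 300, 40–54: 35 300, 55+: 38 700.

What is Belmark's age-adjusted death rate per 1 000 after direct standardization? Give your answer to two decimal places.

6.00

Age-specific rates per 1 000 for Belmark: 0.363, 1.525, 7.860, 12.693.
Standard total = 138 300; weights = 0.2314, 0.2336, 0.2552, 0.2798.
Standardized rate: 0.2314×0.363 + 0.2336×1.525 + 0.2552×7.860 + 0.2798×12.693 = 5.9984 per 1 000.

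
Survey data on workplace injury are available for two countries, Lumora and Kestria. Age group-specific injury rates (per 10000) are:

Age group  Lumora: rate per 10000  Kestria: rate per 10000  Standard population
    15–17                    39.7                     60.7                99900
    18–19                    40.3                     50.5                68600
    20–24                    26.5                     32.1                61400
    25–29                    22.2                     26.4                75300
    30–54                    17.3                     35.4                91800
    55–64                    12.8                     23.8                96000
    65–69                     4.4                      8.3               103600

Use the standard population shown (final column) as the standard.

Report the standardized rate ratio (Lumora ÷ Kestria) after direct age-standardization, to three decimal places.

0.669

Standard total = 596600; weights = 0.1674, 0.1150, 0.1029, 0.1262, 0.1539, 0.1609, 0.1737.
Lumora: 0.1674×39.7 + 0.1150×40.3 + 0.1029×26.5 + 0.1262×22.2 + 0.1539×17.3 + 0.1609×12.8 + 0.1737×4.4 = 22.2966 per 10000.
Kestria: 0.1674×60.7 + 0.1150×50.5 + 0.1029×32.1 + 0.1262×26.4 + 0.1539×35.4 + 0.1609×23.8 + 0.1737×8.3 = 33.3247 per 10000.
Ratio = 22.2966 ÷ 33.3247 = 0.66907.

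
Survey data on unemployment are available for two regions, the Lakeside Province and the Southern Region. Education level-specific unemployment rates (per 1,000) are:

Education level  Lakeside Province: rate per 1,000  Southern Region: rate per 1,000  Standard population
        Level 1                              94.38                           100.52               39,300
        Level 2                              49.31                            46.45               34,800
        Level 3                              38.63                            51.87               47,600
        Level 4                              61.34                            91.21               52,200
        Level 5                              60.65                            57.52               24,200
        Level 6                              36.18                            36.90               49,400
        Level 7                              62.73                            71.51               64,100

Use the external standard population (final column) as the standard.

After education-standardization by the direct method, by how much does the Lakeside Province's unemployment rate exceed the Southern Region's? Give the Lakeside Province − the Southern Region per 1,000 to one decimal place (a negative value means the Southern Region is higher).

-9.2

Standard total = 311,600; weights = 0.1261, 0.1117, 0.1528, 0.1675, 0.0777, 0.1585, 0.2057.
The Lakeside Province: 0.1261×94.38 + 0.1117×49.31 + 0.1528×38.63 + 0.1675×61.34 + 0.0777×60.65 + 0.1585×36.18 + 0.2057×62.73 = 56.9380 per 1,000.
The Southern Region: 0.1261×100.52 + 0.1117×46.45 + 0.1528×51.87 + 0.1675×91.21 + 0.0777×57.52 + 0.1585×36.90 + 0.2057×71.51 = 66.0966 per 1,000.
Difference = 56.9380 − 66.0966 = -9.1586.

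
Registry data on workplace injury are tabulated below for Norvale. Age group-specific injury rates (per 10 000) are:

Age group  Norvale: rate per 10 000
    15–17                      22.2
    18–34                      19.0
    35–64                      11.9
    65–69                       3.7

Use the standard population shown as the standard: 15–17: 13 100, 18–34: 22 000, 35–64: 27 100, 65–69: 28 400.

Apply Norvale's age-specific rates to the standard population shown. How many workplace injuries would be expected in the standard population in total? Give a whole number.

114

Expected workplace injuries = Σ (standard pop × age-specific rate ÷ 10 000)
= 13 100×22.2/10 000 + 22 000×19.0/10 000 + 27 100×11.9/10 000 + 28 400×3.7/10 000
= 29.08 + 41.80 + 32.25 + 10.51 = 113.64.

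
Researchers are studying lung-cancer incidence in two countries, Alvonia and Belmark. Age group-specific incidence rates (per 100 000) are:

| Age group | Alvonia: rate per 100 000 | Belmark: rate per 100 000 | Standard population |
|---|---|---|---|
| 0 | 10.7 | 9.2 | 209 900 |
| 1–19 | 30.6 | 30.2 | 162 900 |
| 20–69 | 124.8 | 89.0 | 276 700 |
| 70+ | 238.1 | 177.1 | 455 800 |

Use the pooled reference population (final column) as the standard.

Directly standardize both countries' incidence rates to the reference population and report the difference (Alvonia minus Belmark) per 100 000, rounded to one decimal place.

Standard total = 1 105 300; weights = 0.1899, 0.1474, 0.2503, 0.4124.
Alvonia: 0.1899×10.7 + 0.1474×30.6 + 0.2503×124.8 + 0.4124×238.1 = 135.9711 per 100 000.
Belmark: 0.1899×9.2 + 0.1474×30.2 + 0.2503×89.0 + 0.4124×177.1 = 101.5101 per 100 000.
Difference = 135.9711 − 101.5101 = 34.4609.

34.5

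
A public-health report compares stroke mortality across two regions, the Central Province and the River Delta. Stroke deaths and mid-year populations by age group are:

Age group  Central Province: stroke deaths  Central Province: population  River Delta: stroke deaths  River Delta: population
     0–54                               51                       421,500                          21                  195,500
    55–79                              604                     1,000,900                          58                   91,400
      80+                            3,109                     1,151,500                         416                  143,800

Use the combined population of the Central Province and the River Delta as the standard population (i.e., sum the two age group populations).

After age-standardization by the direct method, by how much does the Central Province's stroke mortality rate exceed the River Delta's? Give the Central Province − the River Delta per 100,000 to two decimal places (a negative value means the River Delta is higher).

Age-specific rates per 100,000 for the Central Province: 12.10, 60.35, 270.00.
For the River Delta: 10.74, 63.46, 289.29.
Combined standard total = 3,004,600; weights = 0.2054, 0.3635, 0.4311.
The Central Province: 0.2054×12.10 + 0.3635×60.35 + 0.4311×270.00 = 140.8196 per 100,000.
The River Delta: 0.2054×10.74 + 0.3635×63.46 + 0.4311×289.29 = 149.9901 per 100,000.
Difference = 140.8196 − 149.9901 = -9.1705.

-9.17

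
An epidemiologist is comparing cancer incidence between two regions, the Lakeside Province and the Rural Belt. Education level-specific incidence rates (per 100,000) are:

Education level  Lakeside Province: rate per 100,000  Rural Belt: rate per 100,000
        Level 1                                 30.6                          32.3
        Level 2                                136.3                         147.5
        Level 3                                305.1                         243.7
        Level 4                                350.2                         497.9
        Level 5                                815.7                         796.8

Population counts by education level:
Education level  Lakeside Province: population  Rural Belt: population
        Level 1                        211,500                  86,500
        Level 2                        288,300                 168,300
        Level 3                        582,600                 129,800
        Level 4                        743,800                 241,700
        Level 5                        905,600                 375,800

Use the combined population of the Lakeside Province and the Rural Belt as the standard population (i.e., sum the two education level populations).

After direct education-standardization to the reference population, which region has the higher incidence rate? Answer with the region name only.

Combined standard total = 3,733,900; weights = 0.0798, 0.1223, 0.1908, 0.2639, 0.3432.
The Lakeside Province: 0.0798×30.6 + 0.1223×136.3 + 0.1908×305.1 + 0.2639×350.2 + 0.3432×815.7 = 449.6818 per 100,000.
The Rural Belt: 0.0798×32.3 + 0.1223×147.5 + 0.1908×243.7 + 0.2639×497.9 + 0.3432×796.8 = 471.9692 per 100,000.

Rural Belt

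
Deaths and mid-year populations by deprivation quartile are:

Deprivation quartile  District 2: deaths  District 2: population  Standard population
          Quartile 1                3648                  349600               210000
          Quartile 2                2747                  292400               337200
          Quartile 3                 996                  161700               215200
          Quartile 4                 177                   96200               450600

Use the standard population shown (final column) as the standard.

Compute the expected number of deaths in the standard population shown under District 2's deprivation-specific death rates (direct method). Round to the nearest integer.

7514

Deprivation-specific rates per 100000 for District 2: 1043.48, 939.47, 615.96, 183.99.
Expected deaths = Σ (standard pop × deprivation-specific rate ÷ 100000)
= 210000×1043.48/100000 + 337200×939.47/100000 + 215200×615.96/100000 + 450600×183.99/100000
= 2191.30 + 3167.88 + 1325.54 + 829.07 = 7513.79.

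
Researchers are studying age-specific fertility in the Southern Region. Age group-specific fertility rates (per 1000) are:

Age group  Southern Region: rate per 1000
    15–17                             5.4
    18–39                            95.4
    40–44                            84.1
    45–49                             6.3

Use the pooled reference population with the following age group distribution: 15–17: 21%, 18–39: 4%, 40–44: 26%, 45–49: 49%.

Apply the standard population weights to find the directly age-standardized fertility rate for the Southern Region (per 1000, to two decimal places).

29.90

Standard weights: 0.21, 0.04, 0.26, 0.49.
Standardized rate: 0.2100×5.4 + 0.0400×95.4 + 0.2600×84.1 + 0.4900×6.3 = 29.9030 per 1000.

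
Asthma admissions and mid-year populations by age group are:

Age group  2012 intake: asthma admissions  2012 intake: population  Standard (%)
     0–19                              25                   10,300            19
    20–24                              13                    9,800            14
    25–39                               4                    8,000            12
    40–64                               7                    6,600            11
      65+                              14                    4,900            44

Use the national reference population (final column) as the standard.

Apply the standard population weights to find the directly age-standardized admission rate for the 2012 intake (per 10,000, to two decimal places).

Age-specific rates per 10,000 for the 2012 intake: 24.27, 13.27, 5.00, 10.61, 28.57.
Standard weights: 0.19, 0.14, 0.12, 0.11, 0.44.
Standardized rate: 0.1900×24.27 + 0.1400×13.27 + 0.1200×5.00 + 0.1100×10.61 + 0.4400×28.57 = 20.8069 per 10,000.

20.81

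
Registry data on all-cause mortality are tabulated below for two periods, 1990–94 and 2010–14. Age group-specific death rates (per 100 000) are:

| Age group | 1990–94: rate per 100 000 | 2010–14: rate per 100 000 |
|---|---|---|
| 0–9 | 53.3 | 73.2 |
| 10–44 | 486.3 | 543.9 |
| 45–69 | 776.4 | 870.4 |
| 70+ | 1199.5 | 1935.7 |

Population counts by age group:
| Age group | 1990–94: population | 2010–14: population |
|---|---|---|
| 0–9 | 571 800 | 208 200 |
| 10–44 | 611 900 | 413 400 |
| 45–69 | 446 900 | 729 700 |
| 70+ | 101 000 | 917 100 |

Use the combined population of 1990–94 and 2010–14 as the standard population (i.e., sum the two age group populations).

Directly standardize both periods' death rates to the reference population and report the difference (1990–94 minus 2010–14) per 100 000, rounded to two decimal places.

-233.68

Combined standard total = 4 000 000; weights = 0.1950, 0.2563, 0.2942, 0.2545.
1990–94: 0.1950×53.3 + 0.2563×486.3 + 0.2942×776.4 + 0.2545×1199.5 = 668.7251 per 100 000.
2010–14: 0.1950×73.2 + 0.2563×543.9 + 0.2942×870.4 + 0.2545×1935.7 = 902.4014 per 100 000.
Difference = 668.7251 − 902.4014 = -233.6762.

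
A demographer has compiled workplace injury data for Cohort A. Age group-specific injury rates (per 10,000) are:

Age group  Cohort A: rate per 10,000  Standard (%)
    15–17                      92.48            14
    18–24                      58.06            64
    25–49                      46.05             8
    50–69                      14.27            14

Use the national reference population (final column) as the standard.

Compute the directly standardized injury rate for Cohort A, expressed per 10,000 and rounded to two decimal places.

55.79

Standard weights: 0.14, 0.64, 0.08, 0.14.
Standardized rate: 0.1400×92.48 + 0.6400×58.06 + 0.0800×46.05 + 0.1400×14.27 = 55.7874 per 10,000.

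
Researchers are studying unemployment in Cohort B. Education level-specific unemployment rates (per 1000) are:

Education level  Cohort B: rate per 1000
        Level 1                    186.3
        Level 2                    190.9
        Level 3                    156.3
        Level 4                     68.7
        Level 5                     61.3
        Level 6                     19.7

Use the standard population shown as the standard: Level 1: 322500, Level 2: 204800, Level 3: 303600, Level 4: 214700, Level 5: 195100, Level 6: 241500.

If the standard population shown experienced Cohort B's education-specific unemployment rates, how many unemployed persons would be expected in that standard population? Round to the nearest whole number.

178098

Expected unemployed persons = Σ (standard pop × education-specific rate ÷ 1000)
= 322500×186.3/1000 + 204800×190.9/1000 + 303600×156.3/1000 + 214700×68.7/1000 + 195100×61.3/1000 + 241500×19.7/1000
= 60081.75 + 39096.32 + 47452.68 + 14749.89 + 11959.63 + 4757.55 = 178097.82.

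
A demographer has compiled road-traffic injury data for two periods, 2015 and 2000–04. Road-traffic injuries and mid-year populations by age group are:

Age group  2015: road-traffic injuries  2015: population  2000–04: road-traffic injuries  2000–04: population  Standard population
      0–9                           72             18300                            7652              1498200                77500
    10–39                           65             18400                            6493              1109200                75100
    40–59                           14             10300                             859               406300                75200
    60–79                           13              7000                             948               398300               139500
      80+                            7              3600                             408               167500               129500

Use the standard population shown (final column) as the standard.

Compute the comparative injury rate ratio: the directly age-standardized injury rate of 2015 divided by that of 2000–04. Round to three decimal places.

Age-specific rates per 100000 for 2015: 393.44, 353.26, 135.92, 185.71, 194.44.
For 2000–04: 510.75, 585.38, 211.42, 238.01, 243.58.
Standard total = 496800; weights = 0.1560, 0.1512, 0.1514, 0.2808, 0.2607.
2015: 0.1560×393.44 + 0.1512×353.26 + 0.1514×135.92 + 0.2808×185.71 + 0.2607×194.44 = 238.1859 per 100000.
2000–04: 0.1560×510.75 + 0.1512×585.38 + 0.1514×211.42 + 0.2808×238.01 + 0.2607×243.58 = 330.4950 per 100000.
Ratio = 238.1859 ÷ 330.4950 = 0.72069.

0.721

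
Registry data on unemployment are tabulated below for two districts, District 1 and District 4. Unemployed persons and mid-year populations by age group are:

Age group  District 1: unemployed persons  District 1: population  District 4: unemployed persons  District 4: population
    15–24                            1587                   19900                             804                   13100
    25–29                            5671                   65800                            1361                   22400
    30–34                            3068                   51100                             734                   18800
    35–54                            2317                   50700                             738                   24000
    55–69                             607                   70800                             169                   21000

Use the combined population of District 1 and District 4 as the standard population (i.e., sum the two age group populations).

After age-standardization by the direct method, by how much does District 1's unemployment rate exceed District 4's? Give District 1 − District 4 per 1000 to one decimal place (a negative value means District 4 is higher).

15.3

Age-specific rates per 1000 for District 1: 79.749, 86.185, 60.039, 45.700, 8.573.
For District 4: 61.374, 60.759, 39.043, 30.750, 8.048.
Combined standard total = 357600; weights = 0.0923, 0.2466, 0.1955, 0.2089, 0.2567.
District 1: 0.0923×79.749 + 0.2466×86.185 + 0.1955×60.039 + 0.2089×45.700 + 0.2567×8.573 = 52.0997 per 1000.
District 4: 0.0923×61.374 + 0.2466×60.759 + 0.1955×39.043 + 0.2089×30.750 + 0.2567×8.048 = 36.7706 per 1000.
Difference = 52.0997 − 36.7706 = 15.3291.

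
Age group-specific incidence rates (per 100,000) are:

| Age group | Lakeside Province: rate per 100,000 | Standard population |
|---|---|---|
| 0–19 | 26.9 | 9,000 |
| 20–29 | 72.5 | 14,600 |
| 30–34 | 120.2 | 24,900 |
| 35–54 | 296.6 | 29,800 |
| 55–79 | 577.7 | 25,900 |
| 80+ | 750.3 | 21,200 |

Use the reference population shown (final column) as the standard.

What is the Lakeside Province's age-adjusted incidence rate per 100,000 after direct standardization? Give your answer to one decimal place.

350.9

Standard total = 125,400; weights = 0.0718, 0.1164, 0.1986, 0.2376, 0.2065, 0.1691.
Standardized rate: 0.0718×26.9 + 0.1164×72.5 + 0.1986×120.2 + 0.2376×296.6 + 0.2065×577.7 + 0.1691×750.3 = 350.8856 per 100,000.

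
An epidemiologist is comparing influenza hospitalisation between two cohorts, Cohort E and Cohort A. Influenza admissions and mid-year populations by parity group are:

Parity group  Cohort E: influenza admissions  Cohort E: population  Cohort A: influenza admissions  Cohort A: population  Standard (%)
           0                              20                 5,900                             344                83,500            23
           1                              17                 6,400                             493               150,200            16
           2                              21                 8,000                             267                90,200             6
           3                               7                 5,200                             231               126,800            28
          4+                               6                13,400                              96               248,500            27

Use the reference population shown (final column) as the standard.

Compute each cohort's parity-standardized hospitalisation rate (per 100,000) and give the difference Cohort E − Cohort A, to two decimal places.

Parity-specific rates per 100,000 for Cohort E: 338.98, 265.62, 262.50, 134.62, 44.78.
For Cohort A: 411.98, 328.23, 296.01, 182.18, 38.63.
Standard weights: 0.23, 0.16, 0.06, 0.28, 0.27.
Cohort E: 0.2300×338.98 + 0.1600×265.62 + 0.0600×262.50 + 0.2800×134.62 + 0.2700×44.78 = 185.9980 per 100,000.
Cohort A: 0.2300×411.98 + 0.1600×328.23 + 0.0600×296.01 + 0.2800×182.18 + 0.2700×38.63 = 226.4717 per 100,000.
Difference = 185.9980 − 226.4717 = -40.4738.

-40.47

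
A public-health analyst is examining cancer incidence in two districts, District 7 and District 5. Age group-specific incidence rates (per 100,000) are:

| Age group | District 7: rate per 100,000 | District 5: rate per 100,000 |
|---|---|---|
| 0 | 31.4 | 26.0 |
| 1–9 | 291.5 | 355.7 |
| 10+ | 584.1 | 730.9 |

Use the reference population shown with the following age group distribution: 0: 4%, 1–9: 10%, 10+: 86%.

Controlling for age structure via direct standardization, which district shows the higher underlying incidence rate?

District 5

Standard weights: 0.04, 0.10, 0.86.
District 7: 0.0400×31.4 + 0.1000×291.5 + 0.8600×584.1 = 532.7320 per 100,000.
District 5: 0.0400×26.0 + 0.1000×355.7 + 0.8600×730.9 = 665.1840 per 100,000.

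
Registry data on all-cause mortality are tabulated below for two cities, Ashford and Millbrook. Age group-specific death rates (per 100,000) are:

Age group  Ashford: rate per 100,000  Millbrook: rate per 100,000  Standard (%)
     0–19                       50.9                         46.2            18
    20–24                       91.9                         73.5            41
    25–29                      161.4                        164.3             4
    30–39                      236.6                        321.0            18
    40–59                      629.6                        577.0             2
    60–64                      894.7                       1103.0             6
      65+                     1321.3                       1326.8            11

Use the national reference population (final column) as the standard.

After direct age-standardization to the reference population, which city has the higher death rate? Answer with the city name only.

Millbrook

Standard weights: 0.18, 0.41, 0.04, 0.18, 0.02, 0.06, 0.11.
Ashford: 0.1800×50.9 + 0.4100×91.9 + 0.0400×161.4 + 0.1800×236.6 + 0.0200×629.6 + 0.0600×894.7 + 0.1100×1321.3 = 307.5020 per 100,000.
Millbrook: 0.1800×46.2 + 0.4100×73.5 + 0.0400×164.3 + 0.1800×321.0 + 0.0200×577.0 + 0.0600×1103.0 + 0.1100×1326.8 = 326.4710 per 100,000.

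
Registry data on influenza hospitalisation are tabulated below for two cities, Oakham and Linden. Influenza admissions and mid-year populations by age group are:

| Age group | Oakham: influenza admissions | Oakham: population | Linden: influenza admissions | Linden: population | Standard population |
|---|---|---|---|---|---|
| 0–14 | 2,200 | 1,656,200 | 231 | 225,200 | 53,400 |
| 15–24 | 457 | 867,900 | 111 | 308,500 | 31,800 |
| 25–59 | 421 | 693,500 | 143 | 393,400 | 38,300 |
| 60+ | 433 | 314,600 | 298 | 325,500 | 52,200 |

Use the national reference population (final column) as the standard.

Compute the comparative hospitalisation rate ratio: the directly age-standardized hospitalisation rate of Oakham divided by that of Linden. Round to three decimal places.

1.429

Age-specific rates per 100,000 for Oakham: 132.83, 52.66, 60.71, 137.64.
For Linden: 102.58, 35.98, 36.35, 91.55.
Standard total = 175,700; weights = 0.3039, 0.1810, 0.2180, 0.2971.
Oakham: 0.3039×132.83 + 0.1810×52.66 + 0.2180×60.71 + 0.2971×137.64 = 104.0263 per 100,000.
Linden: 0.3039×102.58 + 0.1810×35.98 + 0.2180×36.35 + 0.2971×91.55 = 72.8110 per 100,000.
Ratio = 104.0263 ÷ 72.8110 = 1.42872.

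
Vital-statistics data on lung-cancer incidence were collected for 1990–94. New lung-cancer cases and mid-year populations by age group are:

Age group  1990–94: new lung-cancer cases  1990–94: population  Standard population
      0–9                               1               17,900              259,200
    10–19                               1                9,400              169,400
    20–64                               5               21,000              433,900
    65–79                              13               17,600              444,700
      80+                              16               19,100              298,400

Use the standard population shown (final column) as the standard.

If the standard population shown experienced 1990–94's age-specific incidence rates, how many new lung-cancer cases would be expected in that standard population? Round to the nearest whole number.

Age-specific rates per 100,000 for 1990–94: 5.59, 10.64, 23.81, 73.86, 83.77.
Expected new lung-cancer cases = Σ (standard pop × age-specific rate ÷ 100,000)
= 259,200×5.59/100,000 + 169,400×10.64/100,000 + 433,900×23.81/100,000 + 444,700×73.86/100,000 + 298,400×83.77/100,000
= 14.48 + 18.02 + 103.31 + 328.47 + 249.97 = 714.25.

714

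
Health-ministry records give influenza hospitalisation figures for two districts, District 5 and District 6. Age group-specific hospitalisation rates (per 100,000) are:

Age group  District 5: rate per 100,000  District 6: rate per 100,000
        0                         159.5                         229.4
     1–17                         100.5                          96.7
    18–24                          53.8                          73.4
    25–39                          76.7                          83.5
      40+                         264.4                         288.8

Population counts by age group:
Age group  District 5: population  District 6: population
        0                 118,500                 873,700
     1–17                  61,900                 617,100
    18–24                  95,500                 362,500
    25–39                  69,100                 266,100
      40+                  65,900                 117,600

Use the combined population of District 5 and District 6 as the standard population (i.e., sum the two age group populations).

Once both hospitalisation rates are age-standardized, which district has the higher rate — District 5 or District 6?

District 6

Combined standard total = 2,647,900; weights = 0.3747, 0.2564, 0.1730, 0.1266, 0.0693.
District 5: 0.3747×159.5 + 0.2564×100.5 + 0.1730×53.8 + 0.1266×76.7 + 0.0693×264.4 = 122.8759 per 100,000.
District 6: 0.3747×229.4 + 0.2564×96.7 + 0.1730×73.4 + 0.1266×83.5 + 0.0693×288.8 = 154.0357 per 100,000.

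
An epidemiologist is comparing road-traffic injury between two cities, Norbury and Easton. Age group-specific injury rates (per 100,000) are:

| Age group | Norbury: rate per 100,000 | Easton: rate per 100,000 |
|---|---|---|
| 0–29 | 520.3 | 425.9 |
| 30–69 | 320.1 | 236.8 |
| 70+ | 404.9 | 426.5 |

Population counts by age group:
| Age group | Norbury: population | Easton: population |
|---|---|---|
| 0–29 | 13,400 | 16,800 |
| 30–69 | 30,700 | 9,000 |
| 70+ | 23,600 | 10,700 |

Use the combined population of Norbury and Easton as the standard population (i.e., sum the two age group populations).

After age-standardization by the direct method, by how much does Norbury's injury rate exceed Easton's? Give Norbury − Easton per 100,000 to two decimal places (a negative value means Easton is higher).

51.99

Combined standard total = 104,200; weights = 0.2898, 0.3810, 0.3292.
Norbury: 0.2898×520.3 + 0.3810×320.1 + 0.3292×404.9 = 406.0374 per 100,000.
Easton: 0.2898×425.9 + 0.3810×236.8 + 0.3292×426.5 = 354.0508 per 100,000.
Difference = 406.0374 − 354.0508 = 51.9867.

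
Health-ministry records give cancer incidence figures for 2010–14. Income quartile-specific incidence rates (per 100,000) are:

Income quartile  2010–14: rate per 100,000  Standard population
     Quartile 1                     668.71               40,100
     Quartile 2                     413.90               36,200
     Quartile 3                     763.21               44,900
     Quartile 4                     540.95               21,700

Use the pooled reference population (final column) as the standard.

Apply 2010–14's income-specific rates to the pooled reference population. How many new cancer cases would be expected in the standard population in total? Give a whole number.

878

Expected new cancer cases = Σ (standard pop × income-specific rate ÷ 100,000)
= 40,100×668.71/100,000 + 36,200×413.90/100,000 + 44,900×763.21/100,000 + 21,700×540.95/100,000
= 268.15 + 149.83 + 342.68 + 117.39 = 878.05.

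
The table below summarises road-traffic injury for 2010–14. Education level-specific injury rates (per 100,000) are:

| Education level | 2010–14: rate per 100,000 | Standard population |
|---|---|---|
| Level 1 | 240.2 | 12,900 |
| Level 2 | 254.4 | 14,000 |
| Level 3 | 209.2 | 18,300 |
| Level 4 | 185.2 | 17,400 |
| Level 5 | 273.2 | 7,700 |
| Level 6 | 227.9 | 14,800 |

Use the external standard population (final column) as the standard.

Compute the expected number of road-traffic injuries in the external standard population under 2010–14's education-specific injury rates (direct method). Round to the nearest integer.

Expected road-traffic injuries = Σ (standard pop × education-specific rate ÷ 100,000)
= 12,900×240.2/100,000 + 14,000×254.4/100,000 + 18,300×209.2/100,000 + 17,400×185.2/100,000 + 7,700×273.2/100,000 + 14,800×227.9/100,000
= 30.99 + 35.62 + 38.28 + 32.22 + 21.04 + 33.73 = 191.88.

192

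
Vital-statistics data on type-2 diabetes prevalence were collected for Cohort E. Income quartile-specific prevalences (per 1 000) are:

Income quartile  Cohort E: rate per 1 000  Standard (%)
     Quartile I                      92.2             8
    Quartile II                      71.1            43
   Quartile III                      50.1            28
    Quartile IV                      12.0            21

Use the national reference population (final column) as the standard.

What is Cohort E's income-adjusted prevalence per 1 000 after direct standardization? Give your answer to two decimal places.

Standard weights: 0.08, 0.43, 0.28, 0.21.
Standardized rate: 0.0800×92.2 + 0.4300×71.1 + 0.2800×50.1 + 0.2100×12.0 = 54.4970 per 1 000.

54.50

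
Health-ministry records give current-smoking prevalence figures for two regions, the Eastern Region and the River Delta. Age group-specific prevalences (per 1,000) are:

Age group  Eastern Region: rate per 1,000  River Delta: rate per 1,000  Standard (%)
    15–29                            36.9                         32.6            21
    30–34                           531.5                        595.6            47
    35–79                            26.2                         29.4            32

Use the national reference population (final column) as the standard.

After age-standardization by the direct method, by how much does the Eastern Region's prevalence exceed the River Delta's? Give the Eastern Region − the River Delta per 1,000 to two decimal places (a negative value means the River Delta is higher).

Standard weights: 0.21, 0.47, 0.32.
The Eastern Region: 0.2100×36.9 + 0.4700×531.5 + 0.3200×26.2 = 265.9380 per 1,000.
The River Delta: 0.2100×32.6 + 0.4700×595.6 + 0.3200×29.4 = 296.1860 per 1,000.
Difference = 265.9380 − 296.1860 = -30.2480.

-30.25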